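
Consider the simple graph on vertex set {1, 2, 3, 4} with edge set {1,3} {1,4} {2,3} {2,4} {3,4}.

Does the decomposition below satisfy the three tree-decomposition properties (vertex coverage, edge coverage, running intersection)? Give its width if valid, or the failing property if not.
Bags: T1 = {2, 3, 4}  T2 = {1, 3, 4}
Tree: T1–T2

Yes; width 2.

Every vertex of G appears in some bag (union = {1, 2, 3, 4}); every edge is covered by a bag; and for each vertex v the set of bags containing v is connected in the bag tree. The decomposition is therefore valid. The largest bag has 3 vertices, so the width is 2.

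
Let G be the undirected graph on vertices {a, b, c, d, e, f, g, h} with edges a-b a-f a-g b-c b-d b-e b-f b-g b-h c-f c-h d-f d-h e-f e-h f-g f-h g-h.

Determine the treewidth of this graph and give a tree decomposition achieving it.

Every bag has size at most 4, so the width is 4 − 1 = 3 and tw(G) ≤ 3. For the lower bound, the 4 vertices {b, d, f, h} are pairwise adjacent, and any tree decomposition puts a clique entirely inside one bag — forcing width ≥ 3. The upper and lower bounds meet at 3, so that is the treewidth.

Treewidth 3.
One such decomposition:
Bags: B1 = {b, c, f, h}  B2 = {b, e, f, h}  B3 = {b, f, g, h}  B4 = {b, d, f, h}  B5 = {a, b, f, g}
Tree: B1–B2, B1–B3, B1–B4, B3–B5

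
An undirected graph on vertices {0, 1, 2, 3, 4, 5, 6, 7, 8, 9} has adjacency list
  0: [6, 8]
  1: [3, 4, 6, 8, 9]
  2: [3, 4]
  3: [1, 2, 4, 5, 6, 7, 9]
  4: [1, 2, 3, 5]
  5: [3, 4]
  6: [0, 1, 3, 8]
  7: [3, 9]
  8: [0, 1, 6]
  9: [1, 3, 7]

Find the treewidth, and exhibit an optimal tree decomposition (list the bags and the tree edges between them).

Treewidth 2.
One optimal decomposition is:
Bags: B1 = {1, 3, 4}  B2 = {3, 4, 5}  B3 = {1, 3, 6}  B4 = {1, 6, 8}  B5 = {2, 3, 4}  B6 = {1, 3, 9}  B7 = {3, 7, 9}  B8 = {0, 6, 8}
Tree: B1–B2, B1–B3, B3–B4, B1–B5, B1–B6, B6–B7, B4–B8

The largest bag has 3 vertices, giving width 2; this decomposition certifies tw(G) ≤ 2. On the other hand G contains the 3-clique {0, 6, 8}. A clique must lie in a single bag of any decomposition, so no decomposition can have width below 2. Therefore the treewidth is 2.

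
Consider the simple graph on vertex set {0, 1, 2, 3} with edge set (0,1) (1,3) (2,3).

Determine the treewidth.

A width-1 tree decomposition is:
Bags: B1 = {2, 3}  B2 = {1, 3}  B3 = {0, 1}
Tree: B1–B2, B2–B3
The largest bag has 2 vertices, giving width 1; this decomposition certifies tw(G) ≤ 1. Since G has at least one edge (e.g. 3–2), it is not an edgeless graph, so tw(G) ≥ 1. Hence tw(G) = 1 exactly.

1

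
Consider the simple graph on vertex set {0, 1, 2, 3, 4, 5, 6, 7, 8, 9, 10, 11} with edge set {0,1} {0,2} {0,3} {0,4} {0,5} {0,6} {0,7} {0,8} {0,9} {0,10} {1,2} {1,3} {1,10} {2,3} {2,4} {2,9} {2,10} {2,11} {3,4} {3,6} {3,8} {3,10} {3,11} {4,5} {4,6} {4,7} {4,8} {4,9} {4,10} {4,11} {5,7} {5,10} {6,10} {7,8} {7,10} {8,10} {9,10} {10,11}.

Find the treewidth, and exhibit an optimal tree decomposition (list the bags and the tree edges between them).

Treewidth 4.
One such decomposition:
Bags: B1 = {0, 4, 7, 8, 10}  B2 = {0, 3, 4, 8, 10}  B3 = {0, 4, 5, 7, 10}  B4 = {0, 2, 3, 4, 10}  B5 = {2, 3, 4, 10, 11}  B6 = {0, 3, 4, 6, 10}  B7 = {0, 1, 2, 3, 10}  B8 = {0, 2, 4, 9, 10}
Tree: B1–B2, B1–B3, B2–B4, B4–B5, B2–B6, B4–B7, B4–B8

Each bag holds 5 vertices, so the decomposition has width 4, which upper-bounds the treewidth. For the lower bound, the 5 vertices {0, 1, 2, 3, 10} are pairwise adjacent, and any tree decomposition puts a clique entirely inside one bag — forcing width ≥ 4. Hence tw(G) = 4 exactly.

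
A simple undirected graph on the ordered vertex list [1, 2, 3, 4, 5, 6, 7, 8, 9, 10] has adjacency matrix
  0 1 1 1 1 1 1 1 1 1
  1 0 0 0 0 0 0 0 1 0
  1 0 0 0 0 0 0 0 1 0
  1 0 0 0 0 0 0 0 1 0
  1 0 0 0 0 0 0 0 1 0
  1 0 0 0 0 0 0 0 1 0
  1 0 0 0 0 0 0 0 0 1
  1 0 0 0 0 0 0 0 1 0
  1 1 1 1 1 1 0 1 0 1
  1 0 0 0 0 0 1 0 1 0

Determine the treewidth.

2

A width-2 tree decomposition is:
Bags: B1 = {1, 3, 9}  B2 = {1, 2, 9}  B3 = {1, 6, 9}  B4 = {1, 8, 9}  B5 = {1, 5, 9}  B6 = {1, 9, 10}  B7 = {1, 7, 10}  B8 = {1, 4, 9}
Tree: B1–B2, B2–B3, B3–B4, B3–B5, B2–B6, B6–B7, B4–B8
The largest bag has 3 vertices, giving width 2; this decomposition certifies tw(G) ≤ 2. On the other hand G contains the 3-clique {1, 2, 9}. A clique must lie in a single bag of any decomposition, so no decomposition can have width below 2. Therefore the treewidth is 2.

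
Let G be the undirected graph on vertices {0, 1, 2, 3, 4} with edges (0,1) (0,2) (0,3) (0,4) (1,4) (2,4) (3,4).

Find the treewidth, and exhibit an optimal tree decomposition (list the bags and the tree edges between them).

Treewidth 2.
One optimal decomposition is:
Bags: B1 = {0, 3, 4}  B2 = {0, 1, 4}  B3 = {0, 2, 4}
Tree: B1–B2, B2–B3

Each bag holds 3 vertices, so the decomposition has width 2, which upper-bounds the treewidth. Conversely, {0, 1, 4} is a clique of size 3, and the vertices of any clique must share a bag in every tree decomposition; so some bag has ≥ 3 vertices and tw(G) ≥ 2. The upper and lower bounds meet at 2, so that is the treewidth.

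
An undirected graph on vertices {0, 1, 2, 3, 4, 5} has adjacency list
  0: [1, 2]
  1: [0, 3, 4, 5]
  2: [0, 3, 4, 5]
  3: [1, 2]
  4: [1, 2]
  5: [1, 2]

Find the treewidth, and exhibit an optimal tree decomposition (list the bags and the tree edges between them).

The largest bag has 3 vertices, giving width 2; this decomposition certifies tw(G) ≤ 2. The edges 1–3–2–4–1 form a cycle, so G is not a tree and its treewidth is at least 2. Combining the bounds, tw(G) = 2.

Treewidth 2.
One such decomposition:
Bags: B1 = {1, 2, 3}  B2 = {1, 2, 4}  B3 = {0, 1, 2}  B4 = {1, 2, 5}
Tree: B1–B2, B2–B3, B3–B4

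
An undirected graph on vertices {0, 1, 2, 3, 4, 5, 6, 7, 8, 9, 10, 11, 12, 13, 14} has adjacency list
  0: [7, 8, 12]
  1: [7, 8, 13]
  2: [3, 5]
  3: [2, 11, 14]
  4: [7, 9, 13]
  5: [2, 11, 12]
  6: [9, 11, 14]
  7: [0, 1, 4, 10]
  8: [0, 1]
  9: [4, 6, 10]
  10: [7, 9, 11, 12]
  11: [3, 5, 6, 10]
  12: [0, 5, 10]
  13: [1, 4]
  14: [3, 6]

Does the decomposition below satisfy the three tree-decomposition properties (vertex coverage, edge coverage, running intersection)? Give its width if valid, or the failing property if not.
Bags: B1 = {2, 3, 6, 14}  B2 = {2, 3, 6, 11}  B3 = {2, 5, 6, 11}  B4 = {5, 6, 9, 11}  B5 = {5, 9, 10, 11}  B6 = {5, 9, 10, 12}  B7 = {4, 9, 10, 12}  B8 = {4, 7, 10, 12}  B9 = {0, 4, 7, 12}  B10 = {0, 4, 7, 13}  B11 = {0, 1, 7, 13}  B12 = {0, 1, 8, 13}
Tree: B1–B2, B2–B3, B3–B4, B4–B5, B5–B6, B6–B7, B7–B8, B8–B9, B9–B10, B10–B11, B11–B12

Vertex coverage: the bags together contain {0, 1, 2, 3, 4, 5, 6, 7, 8, 9, 10, 11, 12, 13, 14}, the full vertex set. Edge coverage: each edge of G has both endpoints in at least one bag. Running intersection: for every vertex, the bags containing it form a connected subtree. All three properties hold, so this is a valid tree decomposition of width max|bag| − 1 = 3, and hence tw(G) ≤ 3.

Yes; width 3.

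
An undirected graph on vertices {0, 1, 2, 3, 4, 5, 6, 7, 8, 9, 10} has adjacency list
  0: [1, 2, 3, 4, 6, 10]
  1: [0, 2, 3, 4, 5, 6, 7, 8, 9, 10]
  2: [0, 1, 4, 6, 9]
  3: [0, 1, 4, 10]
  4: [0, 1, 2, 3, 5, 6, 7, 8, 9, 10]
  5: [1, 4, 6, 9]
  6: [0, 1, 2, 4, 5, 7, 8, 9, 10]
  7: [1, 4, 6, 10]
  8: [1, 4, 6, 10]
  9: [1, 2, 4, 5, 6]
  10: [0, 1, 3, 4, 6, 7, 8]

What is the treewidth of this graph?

A width-4 tree decomposition is:
Bags: B1 = {1, 2, 4, 6, 9}  B2 = {0, 1, 2, 4, 6}  B3 = {1, 4, 5, 6, 9}  B4 = {0, 1, 4, 6, 10}  B5 = {0, 1, 3, 4, 10}  B6 = {1, 4, 6, 7, 10}  B7 = {1, 4, 6, 8, 10}
Tree: B1–B2, B1–B3, B2–B4, B4–B5, B4–B6, B4–B7
The largest bag has 5 vertices, giving width 4; this decomposition certifies tw(G) ≤ 4. For the lower bound, the 5 vertices {0, 1, 3, 4, 10} are pairwise adjacent, and any tree decomposition puts a clique entirely inside one bag — forcing width ≥ 4. The upper and lower bounds meet at 4, so that is the treewidth.

4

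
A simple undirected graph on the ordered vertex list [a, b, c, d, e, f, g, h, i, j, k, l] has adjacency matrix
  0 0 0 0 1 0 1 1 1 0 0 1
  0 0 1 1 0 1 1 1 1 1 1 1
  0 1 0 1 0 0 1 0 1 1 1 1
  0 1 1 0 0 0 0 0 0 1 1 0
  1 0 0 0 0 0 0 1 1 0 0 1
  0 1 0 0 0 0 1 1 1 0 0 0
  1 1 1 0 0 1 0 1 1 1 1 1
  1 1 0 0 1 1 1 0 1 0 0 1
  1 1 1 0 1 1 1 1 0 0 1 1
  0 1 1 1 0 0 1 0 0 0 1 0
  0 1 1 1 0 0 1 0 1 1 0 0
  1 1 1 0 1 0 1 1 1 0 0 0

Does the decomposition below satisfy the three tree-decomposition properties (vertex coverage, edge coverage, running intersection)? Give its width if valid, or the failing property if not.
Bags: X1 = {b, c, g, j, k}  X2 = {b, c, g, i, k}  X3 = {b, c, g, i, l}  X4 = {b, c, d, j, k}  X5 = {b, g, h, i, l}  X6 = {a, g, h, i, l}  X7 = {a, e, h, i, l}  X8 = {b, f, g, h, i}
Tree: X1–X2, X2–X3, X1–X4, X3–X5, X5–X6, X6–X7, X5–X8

Checking the three conditions: (i) the bags cover all of {a, b, c, d, e, f, g, h, i, j, k, l}; (ii) for each edge, some bag contains both endpoints; (iii) the bags containing any fixed vertex form a subtree. All hold, so the decomposition is valid with width 5 − 1 = 4.

Yes; width 4.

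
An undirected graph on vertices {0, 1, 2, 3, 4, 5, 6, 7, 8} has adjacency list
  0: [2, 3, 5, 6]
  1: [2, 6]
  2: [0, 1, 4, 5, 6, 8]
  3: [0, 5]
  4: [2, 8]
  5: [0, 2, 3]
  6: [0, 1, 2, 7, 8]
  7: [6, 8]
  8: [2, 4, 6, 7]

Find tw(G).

A width-2 tree decomposition is:
Bags: B1 = {6, 7, 8}  B2 = {2, 6, 8}  B3 = {2, 4, 8}  B4 = {0, 2, 6}  B5 = {0, 2, 5}  B6 = {1, 2, 6}  B7 = {0, 3, 5}
Tree: B1–B2, B2–B3, B2–B4, B4–B5, B4–B6, B5–B7
The largest bag has 3 vertices, giving width 2; this decomposition certifies tw(G) ≤ 2. Conversely, {2, 4, 8} is a clique of size 3, and the vertices of any clique must share a bag in every tree decomposition; so some bag has ≥ 3 vertices and tw(G) ≥ 2. Hence tw(G) = 2 exactly.

2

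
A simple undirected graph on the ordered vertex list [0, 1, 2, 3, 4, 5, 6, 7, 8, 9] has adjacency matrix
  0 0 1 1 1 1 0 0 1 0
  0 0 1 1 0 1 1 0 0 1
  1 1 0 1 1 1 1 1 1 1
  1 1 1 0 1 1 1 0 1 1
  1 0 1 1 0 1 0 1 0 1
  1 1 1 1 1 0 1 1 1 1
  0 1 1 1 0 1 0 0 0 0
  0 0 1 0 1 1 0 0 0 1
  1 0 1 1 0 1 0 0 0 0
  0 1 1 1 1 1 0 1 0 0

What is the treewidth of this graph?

4

A width-4 tree decomposition is:
Bags: B1 = {0, 2, 3, 4, 5}  B2 = {0, 2, 3, 5, 8}  B3 = {2, 3, 4, 5, 9}  B4 = {1, 2, 3, 5, 9}  B5 = {1, 2, 3, 5, 6}  B6 = {2, 4, 5, 7, 9}
Tree: B1–B2, B1–B3, B3–B4, B4–B5, B3–B6
Every bag has size at most 5, so the width is 5 − 1 = 4 and tw(G) ≤ 4. For the lower bound, the 5 vertices {0, 2, 3, 5, 8} are pairwise adjacent, and any tree decomposition puts a clique entirely inside one bag — forcing width ≥ 4. Therefore the treewidth is 4.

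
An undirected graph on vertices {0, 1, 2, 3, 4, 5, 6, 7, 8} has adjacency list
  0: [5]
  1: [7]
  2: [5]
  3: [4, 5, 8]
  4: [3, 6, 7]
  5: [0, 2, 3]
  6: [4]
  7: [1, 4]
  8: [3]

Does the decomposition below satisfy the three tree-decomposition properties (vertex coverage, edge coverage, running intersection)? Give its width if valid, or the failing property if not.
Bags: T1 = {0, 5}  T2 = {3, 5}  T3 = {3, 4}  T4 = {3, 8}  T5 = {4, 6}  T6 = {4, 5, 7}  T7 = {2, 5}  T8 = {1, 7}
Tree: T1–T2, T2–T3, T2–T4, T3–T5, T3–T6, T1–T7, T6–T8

A tree decomposition must satisfy three properties: every vertex lies in some bag; for every edge, both endpoints lie together in some bag; and for every vertex, the bags containing it form a connected subtree. Here bags containing vertex 5 are not connected in the tree, so the decomposition is invalid.

No — bags containing vertex 5 are not connected in the tree.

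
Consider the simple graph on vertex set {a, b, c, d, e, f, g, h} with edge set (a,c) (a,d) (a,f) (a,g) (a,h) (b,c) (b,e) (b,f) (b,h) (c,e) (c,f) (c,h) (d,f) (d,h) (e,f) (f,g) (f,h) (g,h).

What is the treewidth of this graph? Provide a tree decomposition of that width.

Treewidth 3.
One optimal decomposition is:
Bags: B1 = {a, c, f, h}  B2 = {b, c, f, h}  B3 = {a, d, f, h}  B4 = {a, f, g, h}  B5 = {b, c, e, f}
Tree: B1–B2, B1–B3, B3–B4, B2–B5

The largest bag has 4 vertices, giving width 3; this decomposition certifies tw(G) ≤ 3. On the other hand G contains the 4-clique {b, c, e, f}. A clique must lie in a single bag of any decomposition, so no decomposition can have width below 3. Therefore the treewidth is 3.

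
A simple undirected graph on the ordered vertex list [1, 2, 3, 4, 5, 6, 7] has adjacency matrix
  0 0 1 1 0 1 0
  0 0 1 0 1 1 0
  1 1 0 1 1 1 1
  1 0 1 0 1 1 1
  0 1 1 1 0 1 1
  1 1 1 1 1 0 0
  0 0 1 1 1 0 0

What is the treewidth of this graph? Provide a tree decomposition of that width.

Treewidth 3.
One optimal decomposition is:
Bags: B1 = {1, 3, 4, 6}  B2 = {3, 4, 5, 6}  B3 = {2, 3, 5, 6}  B4 = {3, 4, 5, 7}
Tree: B1–B2, B2–B3, B2–B4

Every bag has size at most 4, so the width is 4 − 1 = 3 and tw(G) ≤ 3. Conversely, {2, 3, 5, 6} is a clique of size 4, and the vertices of any clique must share a bag in every tree decomposition; so some bag has ≥ 4 vertices and tw(G) ≥ 3. Combining the bounds, tw(G) = 3.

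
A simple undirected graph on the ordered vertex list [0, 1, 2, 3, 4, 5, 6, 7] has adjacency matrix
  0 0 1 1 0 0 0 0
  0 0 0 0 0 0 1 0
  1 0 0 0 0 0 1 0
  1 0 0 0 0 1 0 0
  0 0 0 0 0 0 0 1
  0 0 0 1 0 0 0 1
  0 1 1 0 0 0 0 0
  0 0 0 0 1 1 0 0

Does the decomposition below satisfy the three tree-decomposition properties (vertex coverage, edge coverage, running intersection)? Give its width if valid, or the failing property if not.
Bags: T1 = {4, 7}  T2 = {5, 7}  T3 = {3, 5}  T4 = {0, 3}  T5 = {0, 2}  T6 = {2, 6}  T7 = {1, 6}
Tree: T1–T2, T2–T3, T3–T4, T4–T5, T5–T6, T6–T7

Every vertex of G appears in some bag (union = {0, 1, 2, 3, 4, 5, 6, 7}); every edge is covered by a bag; and for each vertex v the set of bags containing v is connected in the bag tree. The decomposition is therefore valid. The largest bag has 2 vertices, so the width is 1.

Yes; width 1.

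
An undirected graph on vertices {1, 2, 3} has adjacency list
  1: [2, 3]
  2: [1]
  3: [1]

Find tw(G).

1

A width-1 tree decomposition is:
Bags: B1 = {1, 2}  B2 = {1, 3}
Tree: B1–B2
Each bag holds 2 vertices, so the decomposition has width 1, which upper-bounds the treewidth. G has an edge, so its treewidth is at least 1. The upper and lower bounds meet at 1, so that is the treewidth.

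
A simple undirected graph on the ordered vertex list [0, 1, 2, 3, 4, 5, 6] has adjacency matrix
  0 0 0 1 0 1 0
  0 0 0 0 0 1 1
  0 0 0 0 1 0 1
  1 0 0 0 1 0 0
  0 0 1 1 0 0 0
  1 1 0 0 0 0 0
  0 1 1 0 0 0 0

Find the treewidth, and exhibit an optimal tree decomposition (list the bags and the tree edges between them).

Treewidth 2.
One optimal decomposition is:
Bags: B1 = {0, 3, 4}  B2 = {0, 4, 5}  B3 = {1, 4, 5}  B4 = {1, 4, 6}  B5 = {2, 4, 6}
Tree: B1–B2, B2–B3, B3–B4, B4–B5

The largest bag has 3 vertices, giving width 2; this decomposition certifies tw(G) ≤ 2. Since 4–3–0–5–1–6–2–4 is a cycle in G, G is not acyclic. Forests are exactly the graphs of treewidth ≤ 1, so tw(G) ≥ 2. Therefore the treewidth is 2.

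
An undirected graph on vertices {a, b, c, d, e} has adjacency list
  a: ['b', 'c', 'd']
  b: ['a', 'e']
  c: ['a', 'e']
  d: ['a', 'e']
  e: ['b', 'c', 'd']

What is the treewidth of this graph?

2

A width-2 tree decomposition is:
Bags: B1 = {a, c, e}  B2 = {a, d, e}  B3 = {a, b, e}
Tree: B1–B2, B2–B3
The largest bag has 3 vertices, giving width 2; this decomposition certifies tw(G) ≤ 2. The edges c–a–d–e–c form a cycle, so G is not a tree and its treewidth is at least 2. Therefore the treewidth is 2.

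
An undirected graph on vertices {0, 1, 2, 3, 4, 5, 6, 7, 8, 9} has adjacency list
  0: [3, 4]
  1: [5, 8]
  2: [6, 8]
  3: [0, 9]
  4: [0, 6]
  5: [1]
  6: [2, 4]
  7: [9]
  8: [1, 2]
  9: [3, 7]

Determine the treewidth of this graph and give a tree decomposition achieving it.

Each bag holds 2 vertices, so the decomposition has width 1, which upper-bounds the treewidth. Since G has at least one edge (e.g. 5–1), it is not an edgeless graph, so tw(G) ≥ 1. The upper and lower bounds meet at 1, so that is the treewidth.

Treewidth 1.
One such decomposition:
Bags: B1 = {1, 5}  B2 = {1, 8}  B3 = {2, 8}  B4 = {2, 6}  B5 = {4, 6}  B6 = {0, 4}  B7 = {0, 3}  B8 = {3, 9}  B9 = {7, 9}
Tree: B1–B2, B2–B3, B3–B4, B4–B5, B5–B6, B6–B7, B7–B8, B8–B9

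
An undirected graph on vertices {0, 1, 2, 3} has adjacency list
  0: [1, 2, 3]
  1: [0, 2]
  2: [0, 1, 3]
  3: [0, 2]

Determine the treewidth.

A width-2 tree decomposition is:
Bags: B1 = {0, 1, 2}  B2 = {0, 2, 3}
Tree: B1–B2
The largest bag has 3 vertices, giving width 2; this decomposition certifies tw(G) ≤ 2. Conversely, {0, 1, 2} is a clique of size 3, and the vertices of any clique must share a bag in every tree decomposition; so some bag has ≥ 3 vertices and tw(G) ≥ 2. Therefore the treewidth is 2.

2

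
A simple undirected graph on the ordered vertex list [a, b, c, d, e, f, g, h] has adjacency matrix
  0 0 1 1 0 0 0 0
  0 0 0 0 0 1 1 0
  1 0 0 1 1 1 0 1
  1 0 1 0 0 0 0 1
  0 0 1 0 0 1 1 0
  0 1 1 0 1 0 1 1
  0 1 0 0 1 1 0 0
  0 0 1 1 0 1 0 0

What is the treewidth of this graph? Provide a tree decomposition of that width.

Each bag holds 3 vertices, so the decomposition has width 2, which upper-bounds the treewidth. For the lower bound, the 3 vertices {c, d, h} are pairwise adjacent, and any tree decomposition puts a clique entirely inside one bag — forcing width ≥ 2. The upper and lower bounds meet at 2, so that is the treewidth.

Treewidth 2.
Bags: B1 = {c, e, f}  B2 = {c, f, h}  B3 = {e, f, g}  B4 = {c, d, h}  B5 = {a, c, d}  B6 = {b, f, g}
Tree: B1–B2, B1–B3, B2–B4, B4–B5, B3–B6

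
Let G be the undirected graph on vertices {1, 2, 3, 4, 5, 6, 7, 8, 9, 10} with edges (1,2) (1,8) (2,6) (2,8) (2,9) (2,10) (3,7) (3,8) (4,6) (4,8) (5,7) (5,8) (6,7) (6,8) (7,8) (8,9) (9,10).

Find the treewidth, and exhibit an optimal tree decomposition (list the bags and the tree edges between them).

Treewidth 2.
Bags: B1 = {2, 9, 10}  B2 = {2, 8, 9}  B3 = {2, 6, 8}  B4 = {6, 7, 8}  B5 = {5, 7, 8}  B6 = {1, 2, 8}  B7 = {3, 7, 8}  B8 = {4, 6, 8}
Tree: B1–B2, B2–B3, B3–B4, B4–B5, B2–B6, B4–B7, B3–B8

Each bag holds 3 vertices, so the decomposition has width 2, which upper-bounds the treewidth. For the lower bound, the 3 vertices {1, 2, 8} are pairwise adjacent, and any tree decomposition puts a clique entirely inside one bag — forcing width ≥ 2. Therefore the treewidth is 2.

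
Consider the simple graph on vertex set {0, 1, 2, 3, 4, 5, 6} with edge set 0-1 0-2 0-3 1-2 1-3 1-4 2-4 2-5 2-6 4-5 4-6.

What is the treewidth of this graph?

2

A width-2 tree decomposition is:
Bags: B1 = {1, 2, 4}  B2 = {0, 1, 2}  B3 = {0, 1, 3}  B4 = {2, 4, 5}  B5 = {2, 4, 6}
Tree: B1–B2, B2–B3, B1–B4, B1–B5
The largest bag has 3 vertices, giving width 2; this decomposition certifies tw(G) ≤ 2. Conversely, {0, 1, 2} is a clique of size 3, and the vertices of any clique must share a bag in every tree decomposition; so some bag has ≥ 3 vertices and tw(G) ≥ 2. Combining the bounds, tw(G) = 2.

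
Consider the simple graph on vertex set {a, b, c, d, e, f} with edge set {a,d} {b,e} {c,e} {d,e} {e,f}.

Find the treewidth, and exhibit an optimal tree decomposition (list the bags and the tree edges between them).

Each bag holds 2 vertices, so the decomposition has width 1, which upper-bounds the treewidth. Since G has at least one edge (e.g. e–d), it is not an edgeless graph, so tw(G) ≥ 1. Combining the bounds, tw(G) = 1.

Treewidth 1.
One optimal decomposition is:
Bags: B1 = {d, e}  B2 = {a, d}  B3 = {e, f}  B4 = {b, e}  B5 = {c, e}
Tree: B1–B2, B1–B3, B3–B4, B4–B5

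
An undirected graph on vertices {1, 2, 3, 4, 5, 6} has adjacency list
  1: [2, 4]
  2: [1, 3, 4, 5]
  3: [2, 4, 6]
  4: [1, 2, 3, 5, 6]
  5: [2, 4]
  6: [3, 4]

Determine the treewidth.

2

A width-2 tree decomposition is:
Bags: B1 = {1, 2, 4}  B2 = {2, 3, 4}  B3 = {2, 4, 5}  B4 = {3, 4, 6}
Tree: B1–B2, B2–B3, B2–B4
Every bag has size at most 3, so the width is 3 − 1 = 2 and tw(G) ≤ 2. For the lower bound, the 3 vertices {1, 2, 4} are pairwise adjacent, and any tree decomposition puts a clique entirely inside one bag — forcing width ≥ 2. Therefore the treewidth is 2.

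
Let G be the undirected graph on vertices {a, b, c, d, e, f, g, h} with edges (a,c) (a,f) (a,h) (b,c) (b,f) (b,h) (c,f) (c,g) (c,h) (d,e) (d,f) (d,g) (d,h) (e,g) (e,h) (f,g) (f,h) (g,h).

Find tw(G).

3

A width-3 tree decomposition is:
Bags: B1 = {d, e, g, h}  B2 = {d, f, g, h}  B3 = {c, f, g, h}  B4 = {a, c, f, h}  B5 = {b, c, f, h}
Tree: B1–B2, B2–B3, B3–B4, B4–B5
Each bag holds 4 vertices, so the decomposition has width 3, which upper-bounds the treewidth. On the other hand G contains the 4-clique {d, e, g, h}. A clique must lie in a single bag of any decomposition, so no decomposition can have width below 3. The upper and lower bounds meet at 3, so that is the treewidth.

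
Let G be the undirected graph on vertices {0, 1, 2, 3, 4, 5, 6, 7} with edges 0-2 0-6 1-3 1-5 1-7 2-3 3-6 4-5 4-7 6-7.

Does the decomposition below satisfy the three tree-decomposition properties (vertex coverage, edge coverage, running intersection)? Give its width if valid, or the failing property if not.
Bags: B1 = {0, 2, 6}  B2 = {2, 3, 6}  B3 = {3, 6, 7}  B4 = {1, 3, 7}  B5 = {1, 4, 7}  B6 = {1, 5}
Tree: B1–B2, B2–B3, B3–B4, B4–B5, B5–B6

A tree decomposition must satisfy three properties: every vertex lies in some bag; for every edge, both endpoints lie together in some bag; and for every vertex, the bags containing it form a connected subtree. Here edge (4,5) lies in no bag, so the decomposition is invalid.

No — edge (4,5) lies in no bag.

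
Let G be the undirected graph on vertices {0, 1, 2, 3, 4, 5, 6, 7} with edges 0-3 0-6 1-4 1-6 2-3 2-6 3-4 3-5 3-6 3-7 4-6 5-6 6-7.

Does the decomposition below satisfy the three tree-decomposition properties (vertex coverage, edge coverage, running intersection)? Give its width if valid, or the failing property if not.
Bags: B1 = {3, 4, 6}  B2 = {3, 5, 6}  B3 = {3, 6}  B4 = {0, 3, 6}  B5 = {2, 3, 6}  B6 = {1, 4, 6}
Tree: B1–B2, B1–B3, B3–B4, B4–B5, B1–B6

A tree decomposition must satisfy three properties: every vertex lies in some bag; for every edge, both endpoints lie together in some bag; and for every vertex, the bags containing it form a connected subtree. Here vertex 7 appears in no bag, so the decomposition is invalid.

No — vertex 7 appears in no bag.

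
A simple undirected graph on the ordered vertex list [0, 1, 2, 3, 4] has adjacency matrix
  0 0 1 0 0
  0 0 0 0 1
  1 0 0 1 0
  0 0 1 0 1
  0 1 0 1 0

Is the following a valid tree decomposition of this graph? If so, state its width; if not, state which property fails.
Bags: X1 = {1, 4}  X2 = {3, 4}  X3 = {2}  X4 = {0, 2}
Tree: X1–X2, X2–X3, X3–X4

No — edge (3,2) lies in no bag.

A tree decomposition must satisfy three properties: every vertex lies in some bag; for every edge, both endpoints lie together in some bag; and for every vertex, the bags containing it form a connected subtree. Here edge (3,2) lies in no bag, so the decomposition is invalid.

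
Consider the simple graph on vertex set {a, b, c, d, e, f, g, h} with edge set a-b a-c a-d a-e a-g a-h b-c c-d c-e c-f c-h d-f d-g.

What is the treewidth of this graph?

A width-2 tree decomposition is:
Bags: B1 = {c, d, f}  B2 = {a, c, d}  B3 = {a, d, g}  B4 = {a, b, c}  B5 = {a, c, e}  B6 = {a, c, h}
Tree: B1–B2, B2–B3, B2–B4, B2–B5, B4–B6
Every bag has size at most 3, so the width is 3 − 1 = 2 and tw(G) ≤ 2. For the lower bound, the 3 vertices {a, d, g} are pairwise adjacent, and any tree decomposition puts a clique entirely inside one bag — forcing width ≥ 2. The upper and lower bounds meet at 2, so that is the treewidth.

2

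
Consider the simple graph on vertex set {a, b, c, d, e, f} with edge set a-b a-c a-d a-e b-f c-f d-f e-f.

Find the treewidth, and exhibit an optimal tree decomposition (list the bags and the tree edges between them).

Treewidth 2.
One optimal decomposition is:
Bags: B1 = {a, c, f}  B2 = {a, b, f}  B3 = {a, e, f}  B4 = {a, d, f}
Tree: B1–B2, B2–B3, B3–B4

Every bag has size at most 3, so the width is 3 − 1 = 2 and tw(G) ≤ 2. Since f–c–a–b–f is a cycle in G, G is not acyclic. Forests are exactly the graphs of treewidth ≤ 1, so tw(G) ≥ 2. Therefore the treewidth is 2.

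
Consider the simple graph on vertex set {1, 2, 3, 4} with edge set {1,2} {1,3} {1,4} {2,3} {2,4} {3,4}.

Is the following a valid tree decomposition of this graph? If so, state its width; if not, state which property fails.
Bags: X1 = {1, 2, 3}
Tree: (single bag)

A tree decomposition must satisfy three properties: every vertex lies in some bag; for every edge, both endpoints lie together in some bag; and for every vertex, the bags containing it form a connected subtree. Here vertex 4 appears in no bag, so the decomposition is invalid.

No — vertex 4 appears in no bag.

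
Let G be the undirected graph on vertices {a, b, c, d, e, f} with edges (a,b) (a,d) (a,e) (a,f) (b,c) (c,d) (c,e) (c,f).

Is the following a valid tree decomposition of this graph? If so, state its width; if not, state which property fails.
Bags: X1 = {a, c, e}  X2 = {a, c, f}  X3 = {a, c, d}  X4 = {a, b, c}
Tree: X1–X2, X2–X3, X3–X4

Vertex coverage: the bags together contain {a, b, c, d, e, f}, the full vertex set. Edge coverage: each edge of G has both endpoints in at least one bag. Running intersection: for every vertex, the bags containing it form a connected subtree. All three properties hold, so this is a valid tree decomposition of width max|bag| − 1 = 2, and hence tw(G) ≤ 2.

Yes; width 2.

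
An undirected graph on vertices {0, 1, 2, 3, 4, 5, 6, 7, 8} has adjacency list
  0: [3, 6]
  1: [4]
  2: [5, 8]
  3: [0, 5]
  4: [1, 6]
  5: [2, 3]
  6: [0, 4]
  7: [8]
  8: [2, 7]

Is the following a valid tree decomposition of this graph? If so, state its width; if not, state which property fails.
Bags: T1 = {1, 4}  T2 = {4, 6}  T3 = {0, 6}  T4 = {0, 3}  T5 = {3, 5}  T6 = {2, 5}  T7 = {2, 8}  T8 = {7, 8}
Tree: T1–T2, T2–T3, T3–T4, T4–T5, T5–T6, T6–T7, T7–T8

Yes; width 1.

Every vertex of G appears in some bag (union = {0, 1, 2, 3, 4, 5, 6, 7, 8}); every edge is covered by a bag; and for each vertex v the set of bags containing v is connected in the bag tree. The decomposition is therefore valid. The largest bag has 2 vertices, so the width is 1.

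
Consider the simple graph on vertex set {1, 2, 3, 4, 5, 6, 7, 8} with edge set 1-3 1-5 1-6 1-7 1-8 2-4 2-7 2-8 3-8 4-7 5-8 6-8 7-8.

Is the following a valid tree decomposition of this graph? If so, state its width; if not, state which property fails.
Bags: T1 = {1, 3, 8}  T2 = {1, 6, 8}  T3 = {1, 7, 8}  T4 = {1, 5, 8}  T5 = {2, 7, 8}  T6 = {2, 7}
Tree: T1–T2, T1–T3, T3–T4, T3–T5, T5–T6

No — vertex 4 appears in no bag.

A tree decomposition must satisfy three properties: every vertex lies in some bag; for every edge, both endpoints lie together in some bag; and for every vertex, the bags containing it form a connected subtree. Here vertex 4 appears in no bag, so the decomposition is invalid.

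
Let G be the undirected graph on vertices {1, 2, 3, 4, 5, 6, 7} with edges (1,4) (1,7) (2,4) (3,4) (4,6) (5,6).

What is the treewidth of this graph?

A width-1 tree decomposition is:
Bags: B1 = {4, 6}  B2 = {2, 4}  B3 = {1, 4}  B4 = {5, 6}  B5 = {3, 4}  B6 = {1, 7}
Tree: B1–B2, B2–B3, B1–B4, B3–B5, B3–B6
The largest bag has 2 vertices, giving width 1; this decomposition certifies tw(G) ≤ 1. Any graph with an edge has treewidth ≥ 1, and G has the edge 6–4. Therefore the treewidth is 1.

1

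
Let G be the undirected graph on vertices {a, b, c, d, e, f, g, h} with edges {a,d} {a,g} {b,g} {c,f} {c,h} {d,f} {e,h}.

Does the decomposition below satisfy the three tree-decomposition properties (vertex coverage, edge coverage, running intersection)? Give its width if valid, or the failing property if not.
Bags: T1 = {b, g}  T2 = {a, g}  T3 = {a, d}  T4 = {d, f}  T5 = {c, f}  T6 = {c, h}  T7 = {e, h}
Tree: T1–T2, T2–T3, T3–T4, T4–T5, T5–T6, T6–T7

Yes; width 1.

Vertex coverage: the bags together contain {a, b, c, d, e, f, g, h}, the full vertex set. Edge coverage: each edge of G has both endpoints in at least one bag. Running intersection: for every vertex, the bags containing it form a connected subtree. All three properties hold, so this is a valid tree decomposition of width max|bag| − 1 = 1, and hence tw(G) ≤ 1.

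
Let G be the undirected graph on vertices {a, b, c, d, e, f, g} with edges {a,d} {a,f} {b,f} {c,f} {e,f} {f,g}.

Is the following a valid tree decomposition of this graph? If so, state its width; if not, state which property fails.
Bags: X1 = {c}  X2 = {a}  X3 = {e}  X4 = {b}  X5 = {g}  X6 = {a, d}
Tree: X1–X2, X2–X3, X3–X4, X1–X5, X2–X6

No — vertex f appears in no bag.

A tree decomposition must satisfy three properties: every vertex lies in some bag; for every edge, both endpoints lie together in some bag; and for every vertex, the bags containing it form a connected subtree. Here vertex f appears in no bag, so the decomposition is invalid.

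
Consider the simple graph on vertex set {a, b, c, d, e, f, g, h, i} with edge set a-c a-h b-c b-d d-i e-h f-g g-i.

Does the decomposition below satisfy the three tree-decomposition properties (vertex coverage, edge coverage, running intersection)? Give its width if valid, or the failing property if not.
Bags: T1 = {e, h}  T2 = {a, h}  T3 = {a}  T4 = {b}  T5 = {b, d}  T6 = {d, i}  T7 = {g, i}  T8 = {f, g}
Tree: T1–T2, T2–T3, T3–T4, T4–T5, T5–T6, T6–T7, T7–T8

No — vertex c appears in no bag.

A tree decomposition must satisfy three properties: every vertex lies in some bag; for every edge, both endpoints lie together in some bag; and for every vertex, the bags containing it form a connected subtree. Here vertex c appears in no bag, so the decomposition is invalid.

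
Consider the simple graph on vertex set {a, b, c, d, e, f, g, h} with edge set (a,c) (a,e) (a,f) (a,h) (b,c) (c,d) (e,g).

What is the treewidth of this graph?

A width-1 tree decomposition is:
Bags: B1 = {a, c}  B2 = {a, f}  B3 = {b, c}  B4 = {a, h}  B5 = {a, e}  B6 = {e, g}  B7 = {c, d}
Tree: B1–B2, B1–B3, B2–B4, B2–B5, B5–B6, B1–B7
Every bag has size at most 2, so the width is 2 − 1 = 1 and tw(G) ≤ 1. Since G has at least one edge (e.g. c–a), it is not an edgeless graph, so tw(G) ≥ 1. Hence tw(G) = 1 exactly.

1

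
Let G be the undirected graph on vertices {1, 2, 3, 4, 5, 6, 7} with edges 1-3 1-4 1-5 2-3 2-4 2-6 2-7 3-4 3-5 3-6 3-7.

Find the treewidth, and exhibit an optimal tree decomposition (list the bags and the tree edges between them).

The largest bag has 3 vertices, giving width 2; this decomposition certifies tw(G) ≤ 2. For the lower bound, the 3 vertices {1, 3, 4} are pairwise adjacent, and any tree decomposition puts a clique entirely inside one bag — forcing width ≥ 2. The upper and lower bounds meet at 2, so that is the treewidth.

Treewidth 2.
One such decomposition:
Bags: B1 = {1, 3, 4}  B2 = {2, 3, 4}  B3 = {1, 3, 5}  B4 = {2, 3, 7}  B5 = {2, 3, 6}
Tree: B1–B2, B1–B3, B2–B4, B2–B5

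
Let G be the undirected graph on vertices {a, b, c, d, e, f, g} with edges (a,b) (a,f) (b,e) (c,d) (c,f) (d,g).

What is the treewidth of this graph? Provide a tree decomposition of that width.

Every bag has size at most 2, so the width is 2 − 1 = 1 and tw(G) ≤ 1. Since G has at least one edge (e.g. e–b), it is not an edgeless graph, so tw(G) ≥ 1. Hence tw(G) = 1 exactly.

Treewidth 1.
One optimal decomposition is:
Bags: B1 = {b, e}  B2 = {a, b}  B3 = {a, f}  B4 = {c, f}  B5 = {c, d}  B6 = {d, g}
Tree: B1–B2, B2–B3, B3–B4, B4–B5, B5–B6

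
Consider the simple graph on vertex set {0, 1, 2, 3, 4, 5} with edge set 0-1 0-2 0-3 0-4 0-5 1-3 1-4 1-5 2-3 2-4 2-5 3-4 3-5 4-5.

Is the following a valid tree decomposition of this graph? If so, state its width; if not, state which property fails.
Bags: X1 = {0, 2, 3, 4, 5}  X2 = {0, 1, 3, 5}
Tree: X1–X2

No — edge (4,1) lies in no bag.

A tree decomposition must satisfy three properties: every vertex lies in some bag; for every edge, both endpoints lie together in some bag; and for every vertex, the bags containing it form a connected subtree. Here edge (4,1) lies in no bag, so the decomposition is invalid.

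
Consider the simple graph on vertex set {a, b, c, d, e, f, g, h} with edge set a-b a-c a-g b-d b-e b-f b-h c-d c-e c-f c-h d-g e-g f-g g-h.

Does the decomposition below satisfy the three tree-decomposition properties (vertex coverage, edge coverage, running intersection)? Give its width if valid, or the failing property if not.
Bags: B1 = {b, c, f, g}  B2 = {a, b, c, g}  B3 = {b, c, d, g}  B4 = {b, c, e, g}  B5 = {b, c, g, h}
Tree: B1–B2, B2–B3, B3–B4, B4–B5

Vertex coverage: the bags together contain {a, b, c, d, e, f, g, h}, the full vertex set. Edge coverage: each edge of G has both endpoints in at least one bag. Running intersection: for every vertex, the bags containing it form a connected subtree. All three properties hold, so this is a valid tree decomposition of width max|bag| − 1 = 3, and hence tw(G) ≤ 3.

Yes; width 3.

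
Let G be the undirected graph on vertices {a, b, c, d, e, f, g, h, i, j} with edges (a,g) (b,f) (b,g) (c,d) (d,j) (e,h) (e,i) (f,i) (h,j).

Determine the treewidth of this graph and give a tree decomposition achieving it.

Treewidth 1.
One such decomposition:
Bags: B1 = {c, d}  B2 = {d, j}  B3 = {h, j}  B4 = {e, h}  B5 = {e, i}  B6 = {f, i}  B7 = {b, f}  B8 = {b, g}  B9 = {a, g}
Tree: B1–B2, B2–B3, B3–B4, B4–B5, B5–B6, B6–B7, B7–B8, B8–B9

Each bag holds 2 vertices, so the decomposition has width 1, which upper-bounds the treewidth. Any graph with an edge has treewidth ≥ 1, and G has the edge c–d. Therefore the treewidth is 1.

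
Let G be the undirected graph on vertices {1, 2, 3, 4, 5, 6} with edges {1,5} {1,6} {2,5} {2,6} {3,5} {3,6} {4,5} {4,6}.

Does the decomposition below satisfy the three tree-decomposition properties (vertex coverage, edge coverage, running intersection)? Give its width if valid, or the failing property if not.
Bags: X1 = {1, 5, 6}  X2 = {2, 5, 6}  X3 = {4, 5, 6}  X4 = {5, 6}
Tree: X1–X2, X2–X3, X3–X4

A tree decomposition must satisfy three properties: every vertex lies in some bag; for every edge, both endpoints lie together in some bag; and for every vertex, the bags containing it form a connected subtree. Here vertex 3 appears in no bag, so the decomposition is invalid.

No — vertex 3 appears in no bag.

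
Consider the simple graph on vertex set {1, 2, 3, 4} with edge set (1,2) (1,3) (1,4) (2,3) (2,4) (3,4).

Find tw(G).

3

A width-3 tree decomposition is:
Bags: B1 = {1, 2, 3, 4}
Tree: (single bag)
A single bag containing all 4 vertices is trivially a valid decomposition of width 3. For the lower bound, the 4 vertices {1, 2, 3, 4} are pairwise adjacent, and any tree decomposition puts a clique entirely inside one bag — forcing width ≥ 3. Hence tw(G) = 3 exactly.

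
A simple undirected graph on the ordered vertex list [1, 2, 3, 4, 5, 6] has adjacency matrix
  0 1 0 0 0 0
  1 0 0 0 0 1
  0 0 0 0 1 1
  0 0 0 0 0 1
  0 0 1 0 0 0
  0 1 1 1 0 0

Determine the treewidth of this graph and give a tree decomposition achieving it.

Treewidth 1.
One such decomposition:
Bags: B1 = {3, 6}  B2 = {2, 6}  B3 = {4, 6}  B4 = {1, 2}  B5 = {3, 5}
Tree: B1–B2, B2–B3, B2–B4, B1–B5

Every bag has size at most 2, so the width is 2 − 1 = 1 and tw(G) ≤ 1. Any graph with an edge has treewidth ≥ 1, and G has the edge 6–3. Hence tw(G) = 1 exactly.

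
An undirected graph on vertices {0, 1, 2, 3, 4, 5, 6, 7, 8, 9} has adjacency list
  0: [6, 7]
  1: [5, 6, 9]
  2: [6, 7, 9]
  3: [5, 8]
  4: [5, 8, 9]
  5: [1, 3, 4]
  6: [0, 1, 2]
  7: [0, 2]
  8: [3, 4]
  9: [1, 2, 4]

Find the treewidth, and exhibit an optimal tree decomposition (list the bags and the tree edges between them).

The largest bag has 3 vertices, giving width 2; this decomposition certifies tw(G) ≤ 2. The edges 8–3–5–4–8 form a cycle, so G is not a tree and its treewidth is at least 2. The upper and lower bounds meet at 2, so that is the treewidth.

Treewidth 2.
Bags: B1 = {3, 4, 8}  B2 = {3, 4, 5}  B3 = {4, 5, 9}  B4 = {1, 5, 9}  B5 = {1, 2, 9}  B6 = {1, 2, 6}  B7 = {2, 6, 7}  B8 = {0, 6, 7}
Tree: B1–B2, B2–B3, B3–B4, B4–B5, B5–B6, B6–B7, B7–B8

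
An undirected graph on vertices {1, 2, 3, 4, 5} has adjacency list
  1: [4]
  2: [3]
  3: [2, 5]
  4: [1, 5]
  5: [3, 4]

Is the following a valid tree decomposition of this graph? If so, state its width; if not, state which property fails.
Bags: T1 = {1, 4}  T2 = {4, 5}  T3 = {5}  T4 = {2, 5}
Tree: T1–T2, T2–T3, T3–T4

A tree decomposition must satisfy three properties: every vertex lies in some bag; for every edge, both endpoints lie together in some bag; and for every vertex, the bags containing it form a connected subtree. Here vertex 3 appears in no bag, so the decomposition is invalid.

No — vertex 3 appears in no bag.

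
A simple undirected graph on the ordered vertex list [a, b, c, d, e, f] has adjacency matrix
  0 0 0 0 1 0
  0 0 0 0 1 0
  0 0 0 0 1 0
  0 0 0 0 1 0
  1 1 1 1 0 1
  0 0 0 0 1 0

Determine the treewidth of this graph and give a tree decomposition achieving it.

The largest bag has 2 vertices, giving width 1; this decomposition certifies tw(G) ≤ 1. G has an edge, so its treewidth is at least 1. Combining the bounds, tw(G) = 1.

Treewidth 1.
One optimal decomposition is:
Bags: B1 = {a, e}  B2 = {d, e}  B3 = {b, e}  B4 = {c, e}  B5 = {e, f}
Tree: B1–B2, B1–B3, B3–B4, B2–B5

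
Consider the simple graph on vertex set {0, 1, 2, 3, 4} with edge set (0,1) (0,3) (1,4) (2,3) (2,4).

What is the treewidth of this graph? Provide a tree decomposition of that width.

Treewidth 2.
Bags: B1 = {0, 2, 3}  B2 = {0, 2, 4}  B3 = {0, 1, 4}
Tree: B1–B2, B2–B3

Every bag has size at most 3, so the width is 3 − 1 = 2 and tw(G) ≤ 2. Since 0–3–2–4–1–0 is a cycle in G, G is not acyclic. Forests are exactly the graphs of treewidth ≤ 1, so tw(G) ≥ 2. Therefore the treewidth is 2.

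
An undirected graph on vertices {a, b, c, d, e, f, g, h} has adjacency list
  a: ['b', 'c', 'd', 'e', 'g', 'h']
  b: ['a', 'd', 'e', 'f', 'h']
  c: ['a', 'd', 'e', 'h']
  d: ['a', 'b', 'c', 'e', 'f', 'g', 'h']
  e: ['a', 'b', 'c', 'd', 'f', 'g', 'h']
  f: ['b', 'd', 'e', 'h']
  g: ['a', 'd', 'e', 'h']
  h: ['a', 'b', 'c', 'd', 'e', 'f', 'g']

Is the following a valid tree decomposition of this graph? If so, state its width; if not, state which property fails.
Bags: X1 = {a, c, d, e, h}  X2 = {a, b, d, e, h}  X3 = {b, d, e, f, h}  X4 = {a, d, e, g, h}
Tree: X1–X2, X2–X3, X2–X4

Every vertex of G appears in some bag (union = {a, b, c, d, e, f, g, h}); every edge is covered by a bag; and for each vertex v the set of bags containing v is connected in the bag tree. The decomposition is therefore valid. The largest bag has 5 vertices, so the width is 4.

Yes; width 4.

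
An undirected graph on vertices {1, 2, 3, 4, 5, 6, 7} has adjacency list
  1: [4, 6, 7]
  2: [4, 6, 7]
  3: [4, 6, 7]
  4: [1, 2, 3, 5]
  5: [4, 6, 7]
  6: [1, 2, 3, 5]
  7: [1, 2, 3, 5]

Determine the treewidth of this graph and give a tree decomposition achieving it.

Each bag holds 4 vertices, so the decomposition has width 3, which upper-bounds the treewidth. For the lower bound: the 4 vertex sets {2,4}, {3,6}, {7}, {5} are disjoint, each induces a connected subgraph, and every pair is joined by at least one edge of G. Contracting each set to a single vertex therefore yields K_{4} as a minor, and since treewidth is minor-monotone, tw(G) ≥ tw(K_{4}) = 3. Combining the bounds, tw(G) = 3.

Treewidth 3.
One such decomposition:
Bags: B1 = {2, 4, 6, 7}  B2 = {3, 4, 6, 7}  B3 = {4, 5, 6, 7}  B4 = {1, 4, 6, 7}
Tree: B1–B2, B2–B3, B3–B4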